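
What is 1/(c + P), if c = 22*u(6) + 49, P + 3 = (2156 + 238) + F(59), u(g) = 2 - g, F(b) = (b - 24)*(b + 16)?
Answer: 1/4977 ≈ 0.00020092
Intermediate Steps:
F(b) = (-24 + b)*(16 + b)
P = 5016 (P = -3 + ((2156 + 238) + (-384 + 59² - 8*59)) = -3 + (2394 + (-384 + 3481 - 472)) = -3 + (2394 + 2625) = -3 + 5019 = 5016)
c = -39 (c = 22*(2 - 1*6) + 49 = 22*(2 - 6) + 49 = 22*(-4) + 49 = -88 + 49 = -39)
1/(c + P) = 1/(-39 + 5016) = 1/4977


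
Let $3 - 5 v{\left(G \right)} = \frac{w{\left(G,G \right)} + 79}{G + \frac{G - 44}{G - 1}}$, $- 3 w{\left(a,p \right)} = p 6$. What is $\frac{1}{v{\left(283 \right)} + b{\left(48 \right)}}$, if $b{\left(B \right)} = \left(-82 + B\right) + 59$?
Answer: $\frac{400225}{10383094} \approx 0.038546$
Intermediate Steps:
$w{\left(a,p \right)} = - 2 p$ ($w{\left(a,p \right)} = - \frac{p 6}{3} = - \frac{6 p}{3} = - 2 p$)
$b{\left(B \right)} = -23 + B$
$v{\left(G \right)} = \frac{3}{5} - \frac{79 - 2 G}{5 \left(G + \frac{-44 + G}{-1 + G}\right)}$ ($v{\left(G \right)} = \frac{3}{5} - \frac{\left(- 2 G + 79\right) \frac{1}{G + \frac{G - 44}{G - 1}}}{5} = \frac{3}{5} - \frac{\left(79 - 2 G\right) \frac{1}{G + \frac{-44 + G}{-1 + G}}}{5} = \frac{3}{5} - \frac{\frac{1}{G + \frac{-44 + G}{-1 + G}} \left(79 - 2 G\right)}{5} = \frac{3}{5} - \frac{79 - 2 G}{5 \left(G + \frac{-44 + G}{-1 + G}\right)}$)
$\frac{1}{v{\left(283 \right)} + b{\left(48 \right)}} = \frac{1}{\frac{-53 - 22923 + 5 \cdot 283^{2}}{5 \left(-44 + 283^{2}\right)} + \left(-23 + 48\right)} = \frac{1}{\frac{-53 - 22923 + 5 \cdot 80089}{5 \left(-44 + 80089\right)} + 25} = \frac{1}{\frac{-53 - 22923 + 400445}{5 \cdot 80045} + 25} = \frac{1}{\frac{1}{5} \cdot \frac{1}{80045} \cdot 377469 + 25} = \frac{1}{\frac{377469}{400225} + 25} = \frac{1}{\frac{10383094}{400225}} = \frac{400225}{10383094}$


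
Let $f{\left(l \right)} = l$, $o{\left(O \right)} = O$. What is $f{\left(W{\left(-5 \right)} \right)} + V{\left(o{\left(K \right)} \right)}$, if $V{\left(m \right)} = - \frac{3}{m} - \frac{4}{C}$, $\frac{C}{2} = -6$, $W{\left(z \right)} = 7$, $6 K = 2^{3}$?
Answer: $\frac{61}{12} \approx 5.0833$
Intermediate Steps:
$K = \frac{4}{3}$ ($K = \frac{2^{3}}{6} = \frac{1}{6} \cdot 8 = \frac{4}{3} \approx 1.3333$)
$C = -12$ ($C = 2 \left(-6\right) = -12$)
$V{\left(m \right)} = \frac{1}{3} - \frac{3}{m}$ ($V{\left(m \right)} = - \frac{3}{m} - \frac{4}{-12} = - \frac{3}{m} - - \frac{1}{3} = - \frac{3}{m} + \frac{1}{3} = \frac{1}{3} - \frac{3}{m}$)
$f{\left(W{\left(-5 \right)} \right)} + V{\left(o{\left(K \right)} \right)} = 7 + \frac{-9 + \frac{4}{3}}{3 \cdot \frac{4}{3}} = 7 + \frac{1}{3} \cdot \frac{3}{4} \left(- \frac{23}{3}\right) = 7 - \frac{23}{12} = \frac{61}{12}$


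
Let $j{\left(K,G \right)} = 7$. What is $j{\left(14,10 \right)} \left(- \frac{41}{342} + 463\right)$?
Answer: $\frac{1108135}{342} \approx 3240.2$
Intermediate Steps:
$j{\left(14,10 \right)} \left(- \frac{41}{342} + 463\right) = 7 \left(- \frac{41}{342} + 463\right) = 7 \cdot \frac{158305}{342} = \frac{1108135}{342}$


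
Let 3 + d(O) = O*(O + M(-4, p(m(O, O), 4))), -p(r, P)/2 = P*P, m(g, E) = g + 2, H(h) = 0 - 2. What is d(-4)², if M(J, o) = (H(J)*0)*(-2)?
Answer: 169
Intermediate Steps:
H(h) = -2
m(g, E) = 2 + g
p(r, P) = -2*P² (p(r, P) = -2*P*P = -2*P²)
M(J, o) = 0 (M(J, o) = -2*0*(-2) = 0*(-2) = 0)
d(O) = -3 + O² (d(O) = -3 + O*(O + 0) = -3 + O*O = -3 + O²)
d(-4)² = (-3 + (-4)²)² = (-3 + 16)² = 13² = 169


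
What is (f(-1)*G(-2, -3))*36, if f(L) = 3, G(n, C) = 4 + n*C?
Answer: 1080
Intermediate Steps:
G(n, C) = 4 + C*n
(f(-1)*G(-2, -3))*36 = (3*(4 - 3*(-2)))*36 = (3*(4 + 6))*36 = (3*10)*36 = 30*36 = 1080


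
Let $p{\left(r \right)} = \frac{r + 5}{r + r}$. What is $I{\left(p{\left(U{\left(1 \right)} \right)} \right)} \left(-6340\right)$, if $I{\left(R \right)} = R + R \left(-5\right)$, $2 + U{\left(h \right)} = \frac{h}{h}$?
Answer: $-50720$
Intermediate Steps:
$U{\left(h \right)} = -1$ ($U{\left(h \right)} = -2 + \frac{h}{h} = -2 + 1 = -1$)
$p{\left(r \right)} = \frac{5 + r}{2 r}$
$I{\left(R \right)} = - 4 R$ ($I{\left(R \right)} = R - 5 R = - 4 R$)
$I{\left(p{\left(U{\left(1 \right)} \right)} \right)} \left(-6340\right) = - 4 \frac{5 - 1}{2 \left(-1\right)} \left(-6340\right) = - 4 \cdot \frac{1}{2} \left(-1\right) 4 \left(-6340\right) = \left(-4\right) \left(-2\right) \left(-6340\right) = 8 \left(-6340\right) = -50720$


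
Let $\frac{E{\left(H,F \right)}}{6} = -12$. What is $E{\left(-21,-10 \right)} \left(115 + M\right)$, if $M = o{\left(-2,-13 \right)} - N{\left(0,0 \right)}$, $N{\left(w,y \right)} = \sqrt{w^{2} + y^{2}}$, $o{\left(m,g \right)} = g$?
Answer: $-7344$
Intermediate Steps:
$E{\left(H,F \right)} = -72$ ($E{\left(H,F \right)} = 6 \left(-12\right) = -72$)
$M = -13$ ($M = -13 - \sqrt{0^{2} + 0^{2}} = -13 - \sqrt{0 + 0} = -13 - \sqrt{0} = -13 - 0 = -13 + 0 = -13$)
$E{\left(-21,-10 \right)} \left(115 + M\right) = - 72 \left(115 - 13\right) = \left(-72\right) 102 = -7344$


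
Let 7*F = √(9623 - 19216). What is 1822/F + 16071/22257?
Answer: 5357/7419 - 12754*I*√9593/9593 ≈ 0.72206 - 130.22*I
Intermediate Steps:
F = I*√9593/7 (F = √(9623 - 19216)/7 = √(-9593)/7 = (I*√9593)/7 = I*√9593/7 ≈ 13.992*I)
1822/F + 16071/22257 = 1822/((I*√9593/7)) + 16071/22257 = 1822*(-7*I*√9593/9593) + 16071*(1/22257) = -12754*I*√9593/9593 + 5357/7419 = 5357/7419 - 12754*I*√9593/9593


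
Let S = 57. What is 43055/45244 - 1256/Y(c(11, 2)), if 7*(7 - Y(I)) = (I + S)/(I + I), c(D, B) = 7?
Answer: -2771106631/14070884 ≈ -196.94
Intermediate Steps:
Y(I) = 7 - (57 + I)/(14*I) (Y(I) = 7 - (I + 57)/(7*(I + I)) = 7 - (57 + I)/(7*(2*I)) = 7 - (57 + I)*1/(2*I)/7 = 7 - (57 + I)/(14*I))
43055/45244 - 1256/Y(c(11, 2)) = 43055/45244 - 1256*98/(-57 + 97*7) = 43055*(1/45244) - 1256*98/(-57 + 679) = 43055/45244 - 1256/((1/14)*(⅐)*622) = 43055/45244 - 1256/311/49 = 43055/45244 - 1256*49/311 = 43055/45244 - 61544/311 = -2771106631/14070884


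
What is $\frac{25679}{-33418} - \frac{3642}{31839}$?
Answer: $- \frac{313100679}{354665234} \approx -0.88281$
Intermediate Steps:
$\frac{25679}{-33418} - \frac{3642}{31839} = 25679 \left(- \frac{1}{33418}\right) - \frac{1214}{10613} = - \frac{25679}{33418} - \frac{1214}{10613} = - \frac{313100679}{354665234}$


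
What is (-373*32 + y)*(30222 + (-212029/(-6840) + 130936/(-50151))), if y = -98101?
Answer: -126871149270356767/38114760 ≈ -3.3287e+9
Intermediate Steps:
(-373*32 + y)*(30222 + (-212029/(-6840) + 130936/(-50151))) = (-373*32 - 98101)*(30222 + (-212029/(-6840) + 130936/(-50151))) = (-11936 - 98101)*(30222 + (-212029*(-1/6840) + 130936*(-1/50151))) = -110037*(30222 + (212029/6840 - 130936/50151)) = -110037*(30222 + 3245954713/114344280) = -110037*3458958784873/114344280 = -126871149270356767/38114760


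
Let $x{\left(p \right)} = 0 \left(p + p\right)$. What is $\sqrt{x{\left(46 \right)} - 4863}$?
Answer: $i \sqrt{4863} \approx 69.735 i$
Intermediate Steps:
$x{\left(p \right)} = 0$ ($x{\left(p \right)} = 0 \cdot 2 p = 0$)
$\sqrt{x{\left(46 \right)} - 4863} = \sqrt{0 - 4863} = \sqrt{-4863} = i \sqrt{4863}$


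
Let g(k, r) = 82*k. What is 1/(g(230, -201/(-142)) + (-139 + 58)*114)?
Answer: 1/9626 ≈ 0.00010389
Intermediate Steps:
1/(g(230, -201/(-142)) + (-139 + 58)*114) = 1/(82*230 + (-139 + 58)*114) = 1/(18860 - 81*114) = 1/(18860 - 9234) = 1/9626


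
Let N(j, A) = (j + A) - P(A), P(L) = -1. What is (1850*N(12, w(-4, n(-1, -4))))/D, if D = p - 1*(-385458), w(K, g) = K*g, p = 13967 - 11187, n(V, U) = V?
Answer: 15725/194119 ≈ 0.081007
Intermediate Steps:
p = 2780
N(j, A) = 1 + A + j (N(j, A) = (j + A) - 1*(-1) = (A + j) + 1 = 1 + A + j)
D = 388238 (D = 2780 - 1*(-385458) = 2780 + 385458 = 388238)
(1850*N(12, w(-4, n(-1, -4))))/D = (1850*(1 - 4*(-1) + 12))/388238 = (1850*(1 + 4 + 12))*(1/388238) = (1850*17)*(1/388238) = 31450*(1/388238) = 15725/194119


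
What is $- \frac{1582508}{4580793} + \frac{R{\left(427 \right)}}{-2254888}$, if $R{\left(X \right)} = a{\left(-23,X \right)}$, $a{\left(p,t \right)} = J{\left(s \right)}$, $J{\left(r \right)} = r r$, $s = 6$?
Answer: $- \frac{892135801913}{2582293791546} \approx -0.34548$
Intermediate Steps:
$J{\left(r \right)} = r^{2}$
$a{\left(p,t \right)} = 36$ ($a{\left(p,t \right)} = 6^{2} = 36$)
$R{\left(X \right)} = 36$
$- \frac{1582508}{4580793} + \frac{R{\left(427 \right)}}{-2254888} = - \frac{1582508}{4580793} + \frac{36}{-2254888} = \left(-1582508\right) \frac{1}{4580793} + 36 \left(- \frac{1}{2254888}\right) = - \frac{1582508}{4580793} - \frac{9}{563722} = - \frac{892135801913}{2582293791546}$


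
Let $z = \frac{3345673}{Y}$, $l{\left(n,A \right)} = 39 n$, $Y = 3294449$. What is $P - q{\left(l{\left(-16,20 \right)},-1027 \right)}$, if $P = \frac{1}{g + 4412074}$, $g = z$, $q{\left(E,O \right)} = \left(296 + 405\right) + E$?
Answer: $- \frac{1119222418168774}{14535356122899} \approx -77.0$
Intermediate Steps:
$z = \frac{3345673}{3294449} \approx 1.0155$
$q{\left(E,O \right)} = 701 + E$
$g = \frac{3345673}{3294449} \approx 1.0155$
$P = \frac{3294449}{14535356122899}$ ($P = \frac{1}{\frac{3345673}{3294449} + 4412074} = \frac{1}{\frac{14535356122899}{3294449}} = \frac{3294449}{14535356122899} \approx 2.2665 \cdot 10^{-7}$)
$P - q{\left(l{\left(-16,20 \right)},-1027 \right)} = \frac{3294449}{14535356122899} - \left(701 + 39 \left(-16\right)\right) = \frac{3294449}{14535356122899} - \left(701 - 624\right) = \frac{3294449}{14535356122899} - 77 = - \frac{1119222418168774}{14535356122899}$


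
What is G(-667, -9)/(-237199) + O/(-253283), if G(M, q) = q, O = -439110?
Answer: 6126984261/3534027901 ≈ 1.7337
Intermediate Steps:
G(-667, -9)/(-237199) + O/(-253283) = -9/(-237199) - 439110/(-253283) = -9*(-1/237199) - 439110*(-1/253283) = 9/237199 + 25830/14899 = 6126984261/3534027901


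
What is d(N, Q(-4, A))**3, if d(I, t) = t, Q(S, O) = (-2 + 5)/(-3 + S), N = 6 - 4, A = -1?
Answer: -27/343 ≈ -0.078717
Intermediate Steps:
N = 2
Q(S, O) = 3/(-3 + S)
d(N, Q(-4, A))**3 = (3/(-3 - 4))**3 = (3/(-7))**3 = (3*(-1/7))**3 = (-3/7)**3 = -27/343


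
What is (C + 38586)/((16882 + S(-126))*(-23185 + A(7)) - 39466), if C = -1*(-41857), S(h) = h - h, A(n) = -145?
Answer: -80443/393896526 ≈ -0.00020422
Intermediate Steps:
S(h) = 0
C = 41857
(C + 38586)/((16882 + S(-126))*(-23185 + A(7)) - 39466) = (41857 + 38586)/((16882 + 0)*(-23185 - 145) - 39466) = 80443/(16882*(-23330) - 39466) = 80443/(-393857060 - 39466) = 80443/(-393896526) = 80443*(-1/393896526) = -80443/393896526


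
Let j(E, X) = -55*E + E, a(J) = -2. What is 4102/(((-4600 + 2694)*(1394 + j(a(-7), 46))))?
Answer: -2051/1431406 ≈ -0.0014329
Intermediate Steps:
j(E, X) = -54*E
4102/(((-4600 + 2694)*(1394 + j(a(-7), 46)))) = 4102/(((-4600 + 2694)*(1394 - 54*(-2)))) = 4102/((-1906*(1394 + 108))) = 4102/((-1906*1502)) = 4102/(-2862812) = 4102*(-1/2862812) = -2051/1431406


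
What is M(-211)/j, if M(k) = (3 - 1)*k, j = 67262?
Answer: -211/33631 ≈ -0.0062740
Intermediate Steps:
M(k) = 2*k
M(-211)/j = (2*(-211))/67262 = -422*1/67262 = -211/33631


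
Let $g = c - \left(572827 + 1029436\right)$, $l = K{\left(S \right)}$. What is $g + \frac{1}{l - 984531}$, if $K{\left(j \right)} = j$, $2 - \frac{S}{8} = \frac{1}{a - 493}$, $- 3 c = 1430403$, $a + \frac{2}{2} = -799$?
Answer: $- \frac{2646602497659061}{1272977887} \approx -2.0791 \cdot 10^{6}$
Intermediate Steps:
$a = -800$ ($a = -1 - 799 = -800$)
$c = -476801$ ($c = \left(- \frac{1}{3}\right) 1430403 = -476801$)
$S = \frac{20696}{1293}$ ($S = 16 - \frac{8}{-800 - 493} = 16 - \frac{8}{-1293} = 16 - - \frac{8}{1293} = 16 + \frac{8}{1293} = \frac{20696}{1293} \approx 16.006$)
$l = \frac{20696}{1293} \approx 16.006$
$g = -2079064$ ($g = -476801 - \left(572827 + 1029436\right) = -476801 - 1602263 = -2079064$)
$g + \frac{1}{l - 984531} = -2079064 + \frac{1}{\frac{20696}{1293} - 984531} = -2079064 + \frac{1}{- \frac{1272977887}{1293}} = -2079064 - \frac{1293}{1272977887} = - \frac{2646602497659061}{1272977887}$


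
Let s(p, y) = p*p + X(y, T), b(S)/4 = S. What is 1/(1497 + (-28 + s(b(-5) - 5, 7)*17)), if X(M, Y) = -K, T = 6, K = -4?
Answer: 1/12162 ≈ 8.2223e-5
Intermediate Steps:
b(S) = 4*S
X(M, Y) = 4 (X(M, Y) = -1*(-4) = 4)
s(p, y) = 4 + p**2 (s(p, y) = p*p + 4 = p**2 + 4 = 4 + p**2)
1/(1497 + (-28 + s(b(-5) - 5, 7)*17)) = 1/(1497 + (-28 + (4 + (4*(-5) - 5)**2)*17)) = 1/(1497 + (-28 + (4 + (-20 - 5)**2)*17)) = 1/(1497 + (-28 + (4 + (-25)**2)*17)) = 1/(1497 + (-28 + (4 + 625)*17)) = 1/(1497 + (-28 + 629*17)) = 1/(1497 + (-28 + 10693)) = 1/(1497 + 10665) = 1/12162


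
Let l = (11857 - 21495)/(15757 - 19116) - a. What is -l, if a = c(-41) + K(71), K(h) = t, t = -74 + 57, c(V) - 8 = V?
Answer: -177588/3359 ≈ -52.869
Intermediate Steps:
c(V) = 8 + V
t = -17
K(h) = -17
a = -50 (a = (8 - 41) - 17 = -33 - 17 = -50)
l = 177588/3359 (l = (11857 - 21495)/(15757 - 19116) - 1*(-50) = -9638/(-3359) + 50 = -9638*(-1/3359) + 50 = 9638/3359 + 50 = 177588/3359 ≈ 52.869)
-l = -1*177588/3359 = -177588/3359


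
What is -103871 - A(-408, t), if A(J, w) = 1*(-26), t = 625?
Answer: -103845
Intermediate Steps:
A(J, w) = -26
-103871 - A(-408, t) = -103871 - 1*(-26) = -103871 + 26 = -103845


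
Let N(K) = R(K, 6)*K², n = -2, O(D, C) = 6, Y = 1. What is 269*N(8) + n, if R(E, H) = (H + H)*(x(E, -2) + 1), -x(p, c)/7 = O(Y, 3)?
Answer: -8470274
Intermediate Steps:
x(p, c) = -42 (x(p, c) = -7*6 = -42)
R(E, H) = -82*H (R(E, H) = (H + H)*(-42 + 1) = (2*H)*(-41) = -82*H)
N(K) = -492*K² (N(K) = (-82*6)*K² = -492*K²)
269*N(8) + n = 269*(-492*8²) - 2 = 269*(-492*64) - 2 = 269*(-31488) - 2 = -8470272 - 2 = -8470274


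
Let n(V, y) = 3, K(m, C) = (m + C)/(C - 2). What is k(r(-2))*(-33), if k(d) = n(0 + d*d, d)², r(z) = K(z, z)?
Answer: -297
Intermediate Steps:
K(m, C) = (C + m)/(-2 + C)
r(z) = 2*z/(-2 + z) (r(z) = (z + z)/(-2 + z) = (2*z)/(-2 + z) = 2*z/(-2 + z))
k(d) = 9 (k(d) = 3² = 9)
k(r(-2))*(-33) = 9*(-33) = -297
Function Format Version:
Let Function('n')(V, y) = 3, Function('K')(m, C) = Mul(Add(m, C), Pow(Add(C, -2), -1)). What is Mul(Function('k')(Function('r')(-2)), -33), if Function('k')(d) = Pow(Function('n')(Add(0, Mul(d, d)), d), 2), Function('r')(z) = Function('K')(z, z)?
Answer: -297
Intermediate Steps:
Function('K')(m, C) = Mul(Pow(Add(-2, C), -1), Add(C, m)) (Function('K')(m, C) = Mul(Add(C, m), Pow(Add(-2, C), -1)) = Mul(Pow(Add(-2, C), -1), Add(C, m)))
Function('r')(z) = Mul(2, z, Pow(Add(-2, z), -1)) (Function('r')(z) = Mul(Pow(Add(-2, z), -1), Add(z, z)) = Mul(Pow(Add(-2, z), -1), Mul(2, z)) = Mul(2, z, Pow(Add(-2, z), -1)))
Function('k')(d) = 9 (Function('k')(d) = Pow(3, 2) = 9)
Mul(Function('k')(Function('r')(-2)), -33) = Mul(9, -33) = -297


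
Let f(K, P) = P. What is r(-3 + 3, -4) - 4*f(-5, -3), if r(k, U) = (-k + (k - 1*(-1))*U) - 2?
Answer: 6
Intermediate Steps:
r(k, U) = -2 - k + U*(1 + k) (r(k, U) = (-k + (k + 1)*U) - 2 = (-k + (1 + k)*U) - 2 = (-k + U*(1 + k)) - 2 = -2 - k + U*(1 + k))
r(-3 + 3, -4) - 4*f(-5, -3) = (-2 - 4 - (-3 + 3) - 4*(-3 + 3)) - 4*(-3) = (-2 - 4 - 1*0 - 4*0) + 12 = (-2 - 4 + 0 + 0) + 12 = -6 + 12 = 6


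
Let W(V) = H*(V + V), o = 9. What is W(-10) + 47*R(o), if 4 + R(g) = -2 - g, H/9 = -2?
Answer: -345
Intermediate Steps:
H = -18 (H = 9*(-2) = -18)
R(g) = -6 - g (R(g) = -4 + (-2 - g) = -6 - g)
W(V) = -36*V (W(V) = -18*(V + V) = -36*V)
W(-10) + 47*R(o) = -36*(-10) + 47*(-6 - 1*9) = 360 + 47*(-6 - 9) = 360 + 47*(-15) = 360 - 705 = -345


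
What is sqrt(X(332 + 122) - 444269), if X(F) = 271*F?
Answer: I*sqrt(321235) ≈ 566.78*I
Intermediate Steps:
sqrt(X(332 + 122) - 444269) = sqrt(271*(332 + 122) - 444269) = sqrt(271*454 - 444269) = sqrt(123034 - 444269) = sqrt(-321235) = I*sqrt(321235)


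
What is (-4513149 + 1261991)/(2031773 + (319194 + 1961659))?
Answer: -1625579/2156313 ≈ -0.75387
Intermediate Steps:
(-4513149 + 1261991)/(2031773 + (319194 + 1961659)) = -3251158/(2031773 + 2280853) = -3251158/4312626 = -3251158*1/4312626 = -1625579/2156313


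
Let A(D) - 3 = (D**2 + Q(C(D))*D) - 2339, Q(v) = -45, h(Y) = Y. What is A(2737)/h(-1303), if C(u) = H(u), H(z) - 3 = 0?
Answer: -7365668/1303 ≈ -5652.9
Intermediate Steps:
H(z) = 3 (H(z) = 3 + 0 = 3)
C(u) = 3
A(D) = -2336 + D**2 - 45*D (A(D) = 3 + ((D**2 - 45*D) - 2339) = 3 + (-2339 + D**2 - 45*D) = -2336 + D**2 - 45*D)
A(2737)/h(-1303) = (-2336 + 2737**2 - 45*2737)/(-1303) = (-2336 + 7491169 - 123165)*(-1/1303) = 7365668*(-1/1303) = -7365668/1303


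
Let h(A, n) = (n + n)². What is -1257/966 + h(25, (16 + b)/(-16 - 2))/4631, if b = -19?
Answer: -17463179/13420638 ≈ -1.3012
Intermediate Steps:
h(A, n) = 4*n² (h(A, n) = (2*n)² = 4*n²)
-1257/966 + h(25, (16 + b)/(-16 - 2))/4631 = -1257/966 + (4*((16 - 19)/(-16 - 2))²)/4631 = -1257*1/966 + (4*(-3/(-18))²)*(1/4631) = -419/322 + (4*(-3*(-1/18))²)*(1/4631) = -419/322 + (4*(⅙)²)*(1/4631) = -419/322 + (4*(1/36))*(1/4631) = -419/322 + (⅑)*(1/4631) = -419/322 + 1/41679 = -17463179/13420638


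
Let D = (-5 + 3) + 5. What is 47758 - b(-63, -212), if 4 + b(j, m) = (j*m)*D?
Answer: 7694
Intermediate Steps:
D = 3 (D = -2 + 5 = 3)
b(j, m) = -4 + 3*j*m (b(j, m) = -4 + (j*m)*3 = -4 + 3*j*m)
47758 - b(-63, -212) = 47758 - (-4 + 3*(-63)*(-212)) = 47758 - (-4 + 40068) = 47758 - 1*40064 = 47758 - 40064 = 7694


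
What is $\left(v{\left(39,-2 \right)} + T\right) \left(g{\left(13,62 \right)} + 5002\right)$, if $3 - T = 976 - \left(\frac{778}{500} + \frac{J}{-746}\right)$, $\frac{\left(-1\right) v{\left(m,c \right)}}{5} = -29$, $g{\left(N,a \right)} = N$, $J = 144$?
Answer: $- \frac{77315154709}{18650} \approx -4.1456 \cdot 10^{6}$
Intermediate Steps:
$v{\left(m,c \right)} = 145$ ($v{\left(m,c \right)} = \left(-5\right) \left(-29\right) = 145$)
$T = - \frac{90605153}{93250}$ ($T = 3 - \left(976 - \left(\frac{778}{500} + \frac{144}{-746}\right)\right) = 3 - \left(976 - \left(778 \cdot \frac{1}{500} + 144 \left(- \frac{1}{746}\right)\right)\right) = 3 - \left(976 - \left(\frac{389}{250} - \frac{72}{373}\right)\right) = 3 - \left(976 - \frac{127097}{93250}\right) = 3 - \frac{90884903}{93250} = - \frac{90605153}{93250} \approx -971.64$)
$\left(v{\left(39,-2 \right)} + T\right) \left(g{\left(13,62 \right)} + 5002\right) = \left(145 - \frac{90605153}{93250}\right) \left(13 + 5002\right) = \left(- \frac{77083903}{93250}\right) 5015 = - \frac{77315154709}{18650}$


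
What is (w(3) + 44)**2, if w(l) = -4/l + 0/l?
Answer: 16384/9 ≈ 1820.4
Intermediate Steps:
w(l) = -4/l (w(l) = -4/l + 0 = -4/l)
(w(3) + 44)**2 = (-4/3 + 44)**2 = (128/3)**2 = 16384/9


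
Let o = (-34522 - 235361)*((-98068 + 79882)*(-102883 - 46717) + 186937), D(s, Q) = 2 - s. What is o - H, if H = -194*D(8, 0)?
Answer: -734301049924335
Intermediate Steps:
H = 1164 (H = -194*(2 - 1*8) = -194*(2 - 8) = -194*(-6) = 1164)
o = -734301049923171 (o = -269883*(-18186*(-149600) + 186937) = -269883*(2720625600 + 186937) = -269883*2720812537 = -734301049923171)
o - H = -734301049923171 - 1*1164 = -734301049923171 - 1164 = -734301049924335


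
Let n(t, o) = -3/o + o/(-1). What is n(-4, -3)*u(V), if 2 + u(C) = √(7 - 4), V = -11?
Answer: -8 + 4*√3 ≈ -1.0718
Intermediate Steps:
n(t, o) = -o - 3/o (n(t, o) = -3/o + o*(-1) = -3/o - o = -o - 3/o)
u(C) = -2 + √3 (u(C) = -2 + √(7 - 4) = -2 + √3)
n(-4, -3)*u(V) = (-1*(-3) - 3/(-3))*(-2 + √3) = (3 - 3*(-⅓))*(-2 + √3) = (3 + 1)*(-2 + √3) = 4*(-2 + √3) = -8 + 4*√3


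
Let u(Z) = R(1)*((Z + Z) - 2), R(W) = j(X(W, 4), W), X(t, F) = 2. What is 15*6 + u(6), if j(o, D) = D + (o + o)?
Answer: 140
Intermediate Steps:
j(o, D) = D + 2*o
R(W) = 4 + W (R(W) = W + 2*2 = W + 4 = 4 + W)
u(Z) = -10 + 10*Z (u(Z) = (4 + 1)*((Z + Z) - 2) = 5*(2*Z - 2) = 5*(-2 + 2*Z) = -10 + 10*Z)
15*6 + u(6) = 15*6 + (-10 + 10*6) = 90 + (-10 + 60) = 90 + 50 = 140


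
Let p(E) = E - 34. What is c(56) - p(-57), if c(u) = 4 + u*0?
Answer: 95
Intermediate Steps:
c(u) = 4 (c(u) = 4 + 0 = 4)
p(E) = -34 + E
c(56) - p(-57) = 4 - (-34 - 57) = 4 - 1*(-91) = 4 + 91 = 95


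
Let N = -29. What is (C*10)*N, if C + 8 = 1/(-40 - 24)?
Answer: 74385/32 ≈ 2324.5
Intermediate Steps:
C = -513/64 (C = -8 + 1/(-40 - 24) = -8 + 1/(-64) = -8 - 1/64 = -513/64 ≈ -8.0156)
(C*10)*N = -513/64*10*(-29) = -2565/32*(-29) = 74385/32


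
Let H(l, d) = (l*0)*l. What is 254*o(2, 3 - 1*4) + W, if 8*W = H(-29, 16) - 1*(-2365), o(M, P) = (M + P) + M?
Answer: 8461/8 ≈ 1057.6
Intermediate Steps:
o(M, P) = P + 2*M
H(l, d) = 0 (H(l, d) = 0*l = 0)
W = 2365/8 (W = (0 - 1*(-2365))/8 = (0 + 2365)/8 = (1/8)*2365 = 2365/8 ≈ 295.63)
254*o(2, 3 - 1*4) + W = 254*((3 - 1*4) + 2*2) + 2365/8 = 254*((3 - 4) + 4) + 2365/8 = 254*(-1 + 4) + 2365/8 = 254*3 + 2365/8 = 762 + 2365/8 = 8461/8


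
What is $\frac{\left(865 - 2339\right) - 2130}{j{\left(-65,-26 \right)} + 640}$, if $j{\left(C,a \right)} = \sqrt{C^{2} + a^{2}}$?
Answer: $- \frac{2306560}{404699} + \frac{46852 \sqrt{29}}{404699} \approx -5.076$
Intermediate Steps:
$\frac{\left(865 - 2339\right) - 2130}{j{\left(-65,-26 \right)} + 640} = \frac{\left(865 - 2339\right) - 2130}{\sqrt{\left(-65\right)^{2} + \left(-26\right)^{2}} + 640} = \frac{-1474 - 2130}{\sqrt{4225 + 676} + 640} = - \frac{3604}{\sqrt{4901} + 640} = - \frac{3604}{13 \sqrt{29} + 640} = - \frac{3604}{640 + 13 \sqrt{29}}$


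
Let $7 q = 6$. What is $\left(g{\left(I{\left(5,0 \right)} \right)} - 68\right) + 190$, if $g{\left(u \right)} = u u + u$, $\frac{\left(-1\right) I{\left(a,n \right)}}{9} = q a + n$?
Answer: $\frac{76988}{49} \approx 1571.2$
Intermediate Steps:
$q = \frac{6}{7}$ ($q = \frac{1}{7} \cdot 6 = \frac{6}{7} \approx 0.85714$)
$I{\left(a,n \right)} = - 9 n - \frac{54 a}{7}$ ($I{\left(a,n \right)} = - 9 \left(\frac{6 a}{7} + n\right) = - 9 \left(n + \frac{6 a}{7}\right) = - 9 n - \frac{54 a}{7}$)
$g{\left(u \right)} = u + u^{2}$ ($g{\left(u \right)} = u^{2} + u = u + u^{2}$)
$\left(g{\left(I{\left(5,0 \right)} \right)} - 68\right) + 190 = \left(\left(\left(-9\right) 0 - \frac{270}{7}\right) \left(1 - \frac{270}{7}\right) - 68\right) + 190 = \left(\left(0 - \frac{270}{7}\right) \left(1 + \left(0 - \frac{270}{7}\right)\right) - 68\right) + 190 = \left(- \frac{270 \left(1 - \frac{270}{7}\right)}{7} - 68\right) + 190 = \left(\left(- \frac{270}{7}\right) \left(- \frac{263}{7}\right) - 68\right) + 190 = \left(\frac{71010}{49} - 68\right) + 190 = \frac{67678}{49} + 190 = \frac{76988}{49}$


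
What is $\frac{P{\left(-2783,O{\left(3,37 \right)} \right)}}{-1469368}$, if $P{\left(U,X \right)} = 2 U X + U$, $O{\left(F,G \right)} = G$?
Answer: $\frac{208725}{1469368} \approx 0.14205$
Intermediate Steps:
$P{\left(U,X \right)} = U + 2 U X$ ($P{\left(U,X \right)} = 2 U X + U = U + 2 U X$)
$\frac{P{\left(-2783,O{\left(3,37 \right)} \right)}}{-1469368} = \frac{\left(-2783\right) \left(1 + 2 \cdot 37\right)}{-1469368} = - 2783 \left(1 + 74\right) \left(- \frac{1}{1469368}\right) = \left(-2783\right) 75 \left(- \frac{1}{1469368}\right) = \left(-208725\right) \left(- \frac{1}{1469368}\right) = \frac{208725}{1469368}$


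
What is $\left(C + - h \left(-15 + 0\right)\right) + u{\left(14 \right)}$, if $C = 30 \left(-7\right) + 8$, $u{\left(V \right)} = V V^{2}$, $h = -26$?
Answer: $2152$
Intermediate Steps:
$u{\left(V \right)} = V^{3}$
$C = -202$ ($C = -210 + 8 = -202$)
$\left(C + - h \left(-15 + 0\right)\right) + u{\left(14 \right)} = \left(-202 + \left(-1\right) \left(-26\right) \left(-15 + 0\right)\right) + 14^{3} = \left(-202 + 26 \left(-15\right)\right) + 2744 = \left(-202 - 390\right) + 2744 = -592 + 2744 = 2152$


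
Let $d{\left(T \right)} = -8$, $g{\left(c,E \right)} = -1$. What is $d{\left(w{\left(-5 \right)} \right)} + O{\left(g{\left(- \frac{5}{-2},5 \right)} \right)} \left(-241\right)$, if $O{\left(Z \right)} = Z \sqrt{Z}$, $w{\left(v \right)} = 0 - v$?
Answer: $-8 + 241 i \approx -8.0 + 241.0 i$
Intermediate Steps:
$w{\left(v \right)} = - v$
$O{\left(Z \right)} = Z^{\frac{3}{2}}$
$d{\left(w{\left(-5 \right)} \right)} + O{\left(g{\left(- \frac{5}{-2},5 \right)} \right)} \left(-241\right) = -8 + \left(-1\right)^{\frac{3}{2}} \left(-241\right) = -8 + - i \left(-241\right) = -8 + 241 i$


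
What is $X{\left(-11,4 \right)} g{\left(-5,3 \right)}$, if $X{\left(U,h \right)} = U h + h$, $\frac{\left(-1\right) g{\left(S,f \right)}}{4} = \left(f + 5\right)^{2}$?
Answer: $10240$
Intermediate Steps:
$g{\left(S,f \right)} = - 4 \left(5 + f\right)^{2}$ ($g{\left(S,f \right)} = - 4 \left(f + 5\right)^{2} = - 4 \left(5 + f\right)^{2}$)
$X{\left(U,h \right)} = h + U h$
$X{\left(-11,4 \right)} g{\left(-5,3 \right)} = 4 \left(1 - 11\right) \left(- 4 \left(5 + 3\right)^{2}\right) = 4 \left(-10\right) \left(- 4 \cdot 8^{2}\right) = - 40 \left(\left(-4\right) 64\right) = \left(-40\right) \left(-256\right) = 10240$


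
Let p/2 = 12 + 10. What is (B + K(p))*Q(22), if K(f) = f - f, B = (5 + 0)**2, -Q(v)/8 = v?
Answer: -4400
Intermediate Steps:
Q(v) = -8*v
p = 44 (p = 2*(12 + 10) = 2*22 = 44)
B = 25 (B = 5**2 = 25)
K(f) = 0
(B + K(p))*Q(22) = (25 + 0)*(-8*22) = 25*(-176) = -4400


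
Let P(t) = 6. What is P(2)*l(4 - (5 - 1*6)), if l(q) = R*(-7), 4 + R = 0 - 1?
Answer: 210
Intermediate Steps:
R = -5 (R = -4 + (0 - 1) = -4 - 1 = -5)
l(q) = 35 (l(q) = -5*(-7) = 35)
P(2)*l(4 - (5 - 1*6)) = 6*35 = 210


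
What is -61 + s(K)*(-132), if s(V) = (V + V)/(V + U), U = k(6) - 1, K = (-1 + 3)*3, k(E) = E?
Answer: -205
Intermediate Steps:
K = 6 (K = 2*3 = 6)
U = 5 (U = 6 - 1 = 5)
s(V) = 2*V/(5 + V) (s(V) = (V + V)/(V + 5) = (2*V)/(5 + V) = 2*V/(5 + V))
-61 + s(K)*(-132) = -61 + (2*6/(5 + 6))*(-132) = -61 + (2*6/11)*(-132) = -61 + (2*6*(1/11))*(-132) = -61 + (12/11)*(-132) = -61 - 144 = -205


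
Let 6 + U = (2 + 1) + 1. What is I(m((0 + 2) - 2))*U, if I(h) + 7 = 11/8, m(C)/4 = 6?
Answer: 45/4 ≈ 11.250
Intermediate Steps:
m(C) = 24 (m(C) = 4*6 = 24)
I(h) = -45/8 (I(h) = -7 + 11/8 = -45/8)
U = -2 (U = -6 + ((2 + 1) + 1) = -6 + (3 + 1) = -6 + 4 = -2)
I(m((0 + 2) - 2))*U = -45/8*(-2) = 45/4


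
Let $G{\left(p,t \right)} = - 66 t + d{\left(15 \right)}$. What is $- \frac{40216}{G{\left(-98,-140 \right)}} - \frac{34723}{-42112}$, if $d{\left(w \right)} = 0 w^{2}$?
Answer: $- \frac{2228467}{631680} \approx -3.5278$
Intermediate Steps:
$d{\left(w \right)} = 0$
$G{\left(p,t \right)} = - 66 t$ ($G{\left(p,t \right)} = - 66 t + 0 = - 66 t$)
$- \frac{40216}{G{\left(-98,-140 \right)}} - \frac{34723}{-42112} = - \frac{40216}{\left(-66\right) \left(-140\right)} - \frac{34723}{-42112} = - \frac{40216}{9240} - - \frac{34723}{42112} = \left(-40216\right) \frac{1}{9240} + \frac{34723}{42112} = - \frac{457}{105} + \frac{34723}{42112} = - \frac{2228467}{631680}$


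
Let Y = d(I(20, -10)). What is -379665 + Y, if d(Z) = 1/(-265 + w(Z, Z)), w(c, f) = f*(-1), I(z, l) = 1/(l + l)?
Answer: -2011844855/5299 ≈ -3.7967e+5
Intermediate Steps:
I(z, l) = 1/(2*l)
w(c, f) = -f
d(Z) = 1/(-265 - Z)
Y = -20/5299 (Y = -1/(265 + (½)/(-10)) = -1/(265 + (½)*(-⅒)) = -1/(265 - 1/20) = -1/5299/20 = -1*20/5299 = -20/5299 ≈ -0.0037743)
-379665 + Y = -379665 - 20/5299 = -2011844855/5299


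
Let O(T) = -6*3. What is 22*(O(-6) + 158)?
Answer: 3080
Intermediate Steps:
O(T) = -18
22*(O(-6) + 158) = 22*(-18 + 158) = 22*140 = 3080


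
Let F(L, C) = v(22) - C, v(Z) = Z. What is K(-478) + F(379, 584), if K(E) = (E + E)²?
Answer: 913374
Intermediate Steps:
F(L, C) = 22 - C
K(E) = 4*E² (K(E) = (2*E)² = 4*E²)
K(-478) + F(379, 584) = 4*(-478)² + (22 - 1*584) = 4*228484 + (22 - 584) = 913936 - 562 = 913374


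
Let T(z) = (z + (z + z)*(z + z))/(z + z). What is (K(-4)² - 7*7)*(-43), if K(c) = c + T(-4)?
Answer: -14319/4 ≈ -3579.8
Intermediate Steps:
T(z) = (z + 4*z²)/(2*z) (T(z) = (z + (2*z)*(2*z))/((2*z)) = (z + 4*z²)*(1/(2*z)) = (z + 4*z²)/(2*z))
K(c) = -15/2 + c (K(c) = c + (½ + 2*(-4)) = c + (½ - 8) = c - 15/2 = -15/2 + c)
(K(-4)² - 7*7)*(-43) = ((-15/2 - 4)² - 7*7)*(-43) = ((-23/2)² - 49)*(-43) = (529/4 - 49)*(-43) = (333/4)*(-43) = -14319/4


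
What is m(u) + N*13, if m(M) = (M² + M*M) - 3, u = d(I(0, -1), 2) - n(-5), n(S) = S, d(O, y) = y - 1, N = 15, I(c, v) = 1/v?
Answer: 264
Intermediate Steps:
d(O, y) = -1 + y
u = 6 (u = (-1 + 2) - 1*(-5) = 1 + 5 = 6)
m(M) = -3 + 2*M² (m(M) = (M² + M²) - 3 = 2*M² - 3 = -3 + 2*M²)
m(u) + N*13 = (-3 + 2*6²) + 15*13 = (-3 + 2*36) + 195 = (-3 + 72) + 195 = 69 + 195 = 264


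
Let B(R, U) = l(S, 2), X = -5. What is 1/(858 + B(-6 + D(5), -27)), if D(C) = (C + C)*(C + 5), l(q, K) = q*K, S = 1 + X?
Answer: 1/850 ≈ 0.0011765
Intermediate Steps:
S = -4 (S = 1 - 5 = -4)
l(q, K) = K*q
D(C) = 2*C*(5 + C) (D(C) = (2*C)*(5 + C) = 2*C*(5 + C))
B(R, U) = -8 (B(R, U) = 2*(-4) = -8)
1/(858 + B(-6 + D(5), -27)) = 1/(858 - 8) = 1/850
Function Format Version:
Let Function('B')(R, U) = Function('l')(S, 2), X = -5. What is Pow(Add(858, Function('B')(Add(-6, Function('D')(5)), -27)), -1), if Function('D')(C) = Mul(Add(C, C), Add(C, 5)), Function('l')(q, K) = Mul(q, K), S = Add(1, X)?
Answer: Rational(1, 850) ≈ 0.0011765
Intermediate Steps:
S = -4 (S = Add(1, -5) = -4)
Function('l')(q, K) = Mul(K, q)
Function('D')(C) = Mul(2, C, Add(5, C)) (Function('D')(C) = Mul(Mul(2, C), Add(5, C)) = Mul(2, C, Add(5, C)))
Function('B')(R, U) = -8 (Function('B')(R, U) = Mul(2, -4) = -8)
Pow(Add(858, Function('B')(Add(-6, Function('D')(5)), -27)), -1) = Pow(Add(858, -8), -1) = Pow(850, -1) = Rational(1, 850)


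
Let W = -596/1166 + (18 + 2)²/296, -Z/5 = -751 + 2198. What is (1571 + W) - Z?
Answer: 189972350/21571 ≈ 8806.8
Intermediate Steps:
Z = -7235 (Z = -5*(-751 + 2198) = -5*1447 = -7235)
W = 18124/21571 (W = -596*1/1166 + 20²*(1/296) = -298/583 + 400*(1/296) = -298/583 + 50/37 = 18124/21571 ≈ 0.84020)
(1571 + W) - Z = (1571 + 18124/21571) - 1*(-7235) = 33906165/21571 + 7235 = 189972350/21571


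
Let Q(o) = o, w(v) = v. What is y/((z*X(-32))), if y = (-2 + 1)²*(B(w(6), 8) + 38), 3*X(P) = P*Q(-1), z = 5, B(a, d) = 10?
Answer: 9/10 ≈ 0.90000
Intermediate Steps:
X(P) = -P/3 (X(P) = (P*(-1))/3 = (-P)/3 = -P/3)
y = 48 (y = (-2 + 1)²*(10 + 38) = (-1)²*48 = 1*48 = 48)
y/((z*X(-32))) = 48/((5*(-⅓*(-32)))) = 48/((5*(32/3))) = 48/(160/3) = 48*(3/160) = 9/10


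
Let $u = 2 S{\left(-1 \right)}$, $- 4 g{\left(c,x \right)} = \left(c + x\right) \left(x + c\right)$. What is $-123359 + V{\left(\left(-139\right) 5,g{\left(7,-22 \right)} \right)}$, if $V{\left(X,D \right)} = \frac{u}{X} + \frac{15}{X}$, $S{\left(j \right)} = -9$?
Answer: $- \frac{85734502}{695} \approx -1.2336 \cdot 10^{5}$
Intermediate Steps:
$g{\left(c,x \right)} = - \frac{\left(c + x\right)^{2}}{4}$ ($g{\left(c,x \right)} = - \frac{\left(c + x\right) \left(x + c\right)}{4} = - \frac{\left(c + x\right) \left(c + x\right)}{4} = - \frac{\left(c + x\right)^{2}}{4}$)
$u = -18$ ($u = 2 \left(-9\right) = -18$)
$V{\left(X,D \right)} = - \frac{3}{X}$ ($V{\left(X,D \right)} = - \frac{18}{X} + \frac{15}{X} = - \frac{3}{X}$)
$-123359 + V{\left(\left(-139\right) 5,g{\left(7,-22 \right)} \right)} = -123359 - \frac{3}{\left(-139\right) 5} = -123359 - \frac{3}{-695} = -123359 - - \frac{3}{695} = -123359 + \frac{3}{695} = - \frac{85734502}{695}$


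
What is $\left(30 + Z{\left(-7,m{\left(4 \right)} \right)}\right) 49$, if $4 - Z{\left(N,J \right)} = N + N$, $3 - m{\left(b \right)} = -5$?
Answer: $2352$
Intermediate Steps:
$m{\left(b \right)} = 8$ ($m{\left(b \right)} = 3 - -5 = 3 + 5 = 8$)
$Z{\left(N,J \right)} = 4 - 2 N$ ($Z{\left(N,J \right)} = 4 - \left(N + N\right) = 4 - 2 N$)
$\left(30 + Z{\left(-7,m{\left(4 \right)} \right)}\right) 49 = \left(30 + \left(4 - -14\right)\right) 49 = \left(30 + \left(4 + 14\right)\right) 49 = \left(30 + 18\right) 49 = 48 \cdot 49 = 2352$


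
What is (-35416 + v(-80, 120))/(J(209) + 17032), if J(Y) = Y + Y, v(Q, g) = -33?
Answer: -35449/17450 ≈ -2.0315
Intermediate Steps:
J(Y) = 2*Y
(-35416 + v(-80, 120))/(J(209) + 17032) = (-35416 - 33)/(2*209 + 17032) = -35449/(418 + 17032) = -35449/17450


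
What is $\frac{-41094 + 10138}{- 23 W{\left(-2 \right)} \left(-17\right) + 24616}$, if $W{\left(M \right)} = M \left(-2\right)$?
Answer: $- \frac{7739}{6545} \approx -1.1824$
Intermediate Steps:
$W{\left(M \right)} = - 2 M$
$\frac{-41094 + 10138}{- 23 W{\left(-2 \right)} \left(-17\right) + 24616} = \frac{-41094 + 10138}{- 23 \left(\left(-2\right) \left(-2\right)\right) \left(-17\right) + 24616} = - \frac{30956}{\left(-23\right) 4 \left(-17\right) + 24616} = - \frac{30956}{\left(-92\right) \left(-17\right) + 24616} = - \frac{30956}{1564 + 24616} = - \frac{30956}{26180} = \left(-30956\right) \frac{1}{26180} = - \frac{7739}{6545}$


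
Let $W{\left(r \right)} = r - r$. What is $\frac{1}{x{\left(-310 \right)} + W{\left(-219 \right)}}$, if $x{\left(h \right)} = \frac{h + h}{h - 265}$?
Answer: $\frac{115}{124} \approx 0.92742$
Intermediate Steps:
$W{\left(r \right)} = 0$
$x{\left(h \right)} = \frac{2 h}{-265 + h}$
$\frac{1}{x{\left(-310 \right)} + W{\left(-219 \right)}} = \frac{1}{2 \left(-310\right) \frac{1}{-265 - 310} + 0} = \frac{1}{2 \left(-310\right) \frac{1}{-575} + 0} = \frac{1}{2 \left(-310\right) \left(- \frac{1}{575}\right) + 0} = \frac{1}{\frac{124}{115} + 0} = \frac{1}{\frac{124}{115}} = \frac{115}{124}$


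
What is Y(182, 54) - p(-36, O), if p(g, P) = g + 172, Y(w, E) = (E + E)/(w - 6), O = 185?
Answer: -5957/44 ≈ -135.39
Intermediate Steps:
Y(w, E) = 2*E/(-6 + w) (Y(w, E) = (2*E)/(-6 + w) = 2*E/(-6 + w))
p(g, P) = 172 + g
Y(182, 54) - p(-36, O) = 2*54/(-6 + 182) - (172 - 36) = 2*54/176 - 1*136 = 2*54*(1/176) - 136 = 27/44 - 136 = -5957/44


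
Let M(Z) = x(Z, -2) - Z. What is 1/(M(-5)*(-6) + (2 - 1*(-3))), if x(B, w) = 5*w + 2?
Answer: 1/23 ≈ 0.043478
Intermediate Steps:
x(B, w) = 2 + 5*w
M(Z) = -8 - Z (M(Z) = (2 + 5*(-2)) - Z = (2 - 10) - Z = -8 - Z)
1/(M(-5)*(-6) + (2 - 1*(-3))) = 1/((-8 - 1*(-5))*(-6) + (2 - 1*(-3))) = 1/((-8 + 5)*(-6) + (2 + 3)) = 1/(-3*(-6) + 5) = 1/(18 + 5) = 1/23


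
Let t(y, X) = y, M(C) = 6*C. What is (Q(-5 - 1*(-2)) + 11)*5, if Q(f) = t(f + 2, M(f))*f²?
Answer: 10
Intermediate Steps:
Q(f) = f²*(2 + f) (Q(f) = (f + 2)*f² = (2 + f)*f² = f²*(2 + f))
(Q(-5 - 1*(-2)) + 11)*5 = ((-5 - 1*(-2))²*(2 + (-5 - 1*(-2))) + 11)*5 = ((-5 + 2)²*(2 + (-5 + 2)) + 11)*5 = ((-3)²*(2 - 3) + 11)*5 = (9*(-1) + 11)*5 = (-9 + 11)*5 = 2*5 = 10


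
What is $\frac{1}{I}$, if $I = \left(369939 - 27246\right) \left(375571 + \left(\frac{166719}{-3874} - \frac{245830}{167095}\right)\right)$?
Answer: $\frac{9958862}{1281608944567398441} \approx 7.7706 \cdot 10^{-12}$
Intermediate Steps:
$I = \frac{1281608944567398441}{9958862}$ ($I = 342693 \left(375571 + \left(166719 \left(- \frac{1}{3874}\right) - \frac{49166}{33419}\right)\right) = 342693 \left(375571 - \frac{5762051345}{129465206}\right) = 342693 \cdot \frac{48617614831281}{129465206} = \frac{1281608944567398441}{9958862} \approx 1.2869 \cdot 10^{11}$)
$\frac{1}{I} = \frac{1}{\frac{1281608944567398441}{9958862}} = \frac{9958862}{1281608944567398441}$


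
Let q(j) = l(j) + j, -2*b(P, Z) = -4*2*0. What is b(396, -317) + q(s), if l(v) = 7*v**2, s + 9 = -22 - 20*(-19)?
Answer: 852956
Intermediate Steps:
b(P, Z) = 0 (b(P, Z) = -(-4*2)*0/2 = -(-4)*0 = -1/2*0 = 0)
s = 349 (s = -9 + (-22 - 20*(-19)) = -9 + (-22 + 380) = -9 + 358 = 349)
q(j) = j + 7*j**2 (q(j) = 7*j**2 + j = j + 7*j**2)
b(396, -317) + q(s) = 0 + 349*(1 + 7*349) = 0 + 349*(1 + 2443) = 0 + 349*2444 = 0 + 852956 = 852956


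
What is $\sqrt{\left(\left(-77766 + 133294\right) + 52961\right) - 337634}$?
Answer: $i \sqrt{229145} \approx 478.69 i$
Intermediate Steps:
$\sqrt{\left(\left(-77766 + 133294\right) + 52961\right) - 337634} = \sqrt{\left(55528 + 52961\right) - 337634} = \sqrt{108489 - 337634} = \sqrt{-229145} = i \sqrt{229145}$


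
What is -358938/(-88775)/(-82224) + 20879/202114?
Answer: 4231454708263/40981059079400 ≈ 0.10325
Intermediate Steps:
-358938/(-88775)/(-82224) + 20879/202114 = -358938*(-1/88775)*(-1/82224) + 20879*(1/202114) = (358938/88775)*(-1/82224) + 20879/202114 = -19941/405524200 + 20879/202114 = 4231454708263/40981059079400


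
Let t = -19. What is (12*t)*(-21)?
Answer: 4788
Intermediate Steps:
(12*t)*(-21) = (12*(-19))*(-21) = -228*(-21) = 4788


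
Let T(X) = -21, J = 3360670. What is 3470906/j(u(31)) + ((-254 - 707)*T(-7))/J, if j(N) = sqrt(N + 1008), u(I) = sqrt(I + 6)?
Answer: 20181/3360670 + 3470906/sqrt(1008 + sqrt(37)) ≈ 1.0899e+5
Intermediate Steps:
u(I) = sqrt(6 + I)
j(N) = sqrt(1008 + N)
3470906/j(u(31)) + ((-254 - 707)*T(-7))/J = 3470906/(sqrt(1008 + sqrt(6 + 31))) + ((-254 - 707)*(-21))/3360670 = 3470906/(sqrt(1008 + sqrt(37))) - 961*(-21)*(1/3360670) = 3470906/sqrt(1008 + sqrt(37)) + 20181*(1/3360670) = 3470906/sqrt(1008 + sqrt(37)) + 20181/3360670 = 20181/3360670 + 3470906/sqrt(1008 + sqrt(37))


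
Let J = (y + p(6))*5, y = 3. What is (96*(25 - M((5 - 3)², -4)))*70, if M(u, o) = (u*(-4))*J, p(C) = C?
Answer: 5006400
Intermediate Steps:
J = 45 (J = (3 + 6)*5 = 9*5 = 45)
M(u, o) = -180*u (M(u, o) = (u*(-4))*45 = -4*u*45 = -180*u)
(96*(25 - M((5 - 3)², -4)))*70 = (96*(25 - (-180)*(5 - 3)²))*70 = (96*(25 - (-180)*2²))*70 = (96*(25 - (-180)*4))*70 = (96*(25 - 1*(-720)))*70 = (96*(25 + 720))*70 = (96*745)*70 = 71520*70 = 5006400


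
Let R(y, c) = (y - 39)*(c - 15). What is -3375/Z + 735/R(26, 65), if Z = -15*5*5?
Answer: 1023/130 ≈ 7.8692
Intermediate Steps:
R(y, c) = (-39 + y)*(-15 + c)
Z = -375 (Z = -75*5 = -375)
-3375/Z + 735/R(26, 65) = -3375/(-375) + 735/(585 - 39*65 - 15*26 + 65*26) = -3375*(-1/375) + 735/(585 - 2535 - 390 + 1690) = 9 + 735/(-650) = 9 + 735*(-1/650) = 9 - 147/130 = 1023/130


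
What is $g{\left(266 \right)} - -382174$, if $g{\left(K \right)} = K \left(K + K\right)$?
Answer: $523686$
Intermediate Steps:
$g{\left(K \right)} = 2 K^{2}$ ($g{\left(K \right)} = K 2 K = 2 K^{2}$)
$g{\left(266 \right)} - -382174 = 2 \cdot 266^{2} - -382174 = 2 \cdot 70756 + 382174 = 141512 + 382174 = 523686$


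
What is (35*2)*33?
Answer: 2310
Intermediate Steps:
(35*2)*33 = 70*33 = 2310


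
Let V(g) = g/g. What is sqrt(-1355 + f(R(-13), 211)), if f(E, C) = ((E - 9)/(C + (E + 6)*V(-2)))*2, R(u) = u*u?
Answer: I*sqrt(50441515)/193 ≈ 36.799*I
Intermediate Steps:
V(g) = 1
R(u) = u**2
f(E, C) = 2*(-9 + E)/(6 + C + E) (f(E, C) = ((E - 9)/(C + (E + 6)*1))*2 = ((-9 + E)/(C + (6 + E)*1))*2 = ((-9 + E)/(C + (6 + E)))*2 = ((-9 + E)/(6 + C + E))*2 = 2*(-9 + E)/(6 + C + E))
sqrt(-1355 + f(R(-13), 211)) = sqrt(-1355 + 2*(-9 + (-13)**2)/(6 + 211 + (-13)**2)) = sqrt(-1355 + 2*(-9 + 169)/(6 + 211 + 169)) = sqrt(-1355 + 2*160/386) = sqrt(-1355 + 2*(1/386)*160) = sqrt(-1355 + 160/193) = sqrt(-261355/193) = I*sqrt(50441515)/193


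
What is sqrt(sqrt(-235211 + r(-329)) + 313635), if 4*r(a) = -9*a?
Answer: sqrt(1254540 + 2*I*sqrt(937883))/2 ≈ 560.03 + 0.43232*I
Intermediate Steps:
r(a) = -9*a/4 (r(a) = (-9*a)/4 = -9*a/4)
sqrt(sqrt(-235211 + r(-329)) + 313635) = sqrt(sqrt(-235211 - 9/4*(-329)) + 313635) = sqrt(sqrt(-235211 + 2961/4) + 313635) = sqrt(sqrt(-937883/4) + 313635) = sqrt(I*sqrt(937883)/2 + 313635) = sqrt(313635 + I*sqrt(937883)/2)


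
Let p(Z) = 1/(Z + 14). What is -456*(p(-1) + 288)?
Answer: -1707720/13 ≈ -1.3136e+5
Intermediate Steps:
p(Z) = 1/(14 + Z)
-456*(p(-1) + 288) = -456*(1/(14 - 1) + 288) = -456*(1/13 + 288) = -456*3745/13 = -1707720/13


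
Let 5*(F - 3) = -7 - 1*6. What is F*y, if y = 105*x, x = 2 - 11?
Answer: -378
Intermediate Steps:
F = ⅖ (F = 3 + (-7 - 1*6)/5 = 3 + (-7 - 6)/5 = 3 + (⅕)*(-13) = 3 - 13/5 = ⅖ ≈ 0.40000)
x = -9
y = -945 (y = 105*(-9) = -945)
F*y = (⅖)*(-945) = -378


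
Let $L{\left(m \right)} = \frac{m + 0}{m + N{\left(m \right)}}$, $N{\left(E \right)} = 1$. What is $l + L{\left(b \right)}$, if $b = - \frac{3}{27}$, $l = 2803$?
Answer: $\frac{22423}{8} \approx 2802.9$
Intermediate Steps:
$b = - \frac{1}{9}$ ($b = \left(-3\right) \frac{1}{27} = - \frac{1}{9} \approx -0.11111$)
$L{\left(m \right)} = \frac{m}{1 + m}$ ($L{\left(m \right)} = \frac{m + 0}{m + 1} = \frac{m}{1 + m}$)
$l + L{\left(b \right)} = 2803 - \frac{1}{9 \left(1 - \frac{1}{9}\right)} = 2803 - \frac{1}{9 \cdot \frac{8}{9}} = 2803 - \frac{1}{8} = \frac{22423}{8}$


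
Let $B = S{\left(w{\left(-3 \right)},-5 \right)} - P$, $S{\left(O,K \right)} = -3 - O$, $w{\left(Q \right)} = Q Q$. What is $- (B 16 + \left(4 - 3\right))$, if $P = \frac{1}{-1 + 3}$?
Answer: $199$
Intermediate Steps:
$w{\left(Q \right)} = Q^{2}$
$P = \frac{1}{2} \approx 0.5$
$B = - \frac{25}{2}$ ($B = \left(-3 - \left(-3\right)^{2}\right) - \frac{1}{2} = \left(-3 - 9\right) - \frac{1}{2} = -12 - \frac{1}{2} = - \frac{25}{2} \approx -12.5$)
$- (B 16 + \left(4 - 3\right)) = - (\left(- \frac{25}{2}\right) 16 + \left(4 - 3\right)) = - (-200 + \left(4 - 3\right)) = - (-200 + 1) = \left(-1\right) \left(-199\right) = 199$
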